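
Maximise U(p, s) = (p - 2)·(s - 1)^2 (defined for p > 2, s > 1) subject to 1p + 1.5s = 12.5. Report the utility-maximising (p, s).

p* = 5, s* = 5

MU_p = (s−1)^2, MU_s = 2·(p−2)·(s−1).
MRS = (1/2)·(s−1)/(p−2).
Tangency: set MRS = p_p/p_s = 1/1.5 = 2/3.
So (1/2)·(s − 1)/(p − 2) = 2/3, i.e. (s − 1) = (4/3)·(p − 2).
Rewrite the budget in excess-of-subsistence terms: 1·(p − 2) + 1.5·(s − 1) = 12.5 − 1·2 − 1.5·1 = 9.
Substituting, 3·(p − 2) = 9, so p − 2 = 3 and p* = 5.
Then s − 1 = (4/3)·3 = 4, so s* = 5.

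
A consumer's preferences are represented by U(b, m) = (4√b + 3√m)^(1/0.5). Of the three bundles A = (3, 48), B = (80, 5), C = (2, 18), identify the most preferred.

Evaluate utility at each bundle:
U(A) = 768.000.
U(B) = 1805.000.
U(C) = 338.000.
Highest utility is B, so B ≻ A ≻ C.

Bundle B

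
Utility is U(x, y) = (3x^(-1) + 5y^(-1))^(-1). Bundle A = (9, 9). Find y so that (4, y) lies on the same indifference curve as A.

y = 36

U depends on (x, y) only through S = 3x^(-1) + 5y^(-1), so equal utility means equal S. At (9, 9): S = 8/9.
With x = 4: 3·4^(-1) = 0.75, so 5y^(-1) = 8/9 − 0.75 = 5/36, i.e. y^(-1) = 1/36.
Hence y = 1/(1/36) = 36.
Check: U(4, 36) = 1.125.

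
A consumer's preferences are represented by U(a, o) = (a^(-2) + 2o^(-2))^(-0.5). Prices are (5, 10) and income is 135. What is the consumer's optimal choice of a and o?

a* = 9, o* = 9

For CES with ρ = -2, MRS = (1/2)·(o/a)^3.
Tangency: set MRS = p_a/p_o = 5/10 = 0.5.
So (o/a)^3 = 1; taking the cube root, o/a = 1, i.e. o = a.
Substitute into the budget 5·a + 10·o = 135: 15·a = 135, so a* = 9 and o* = 9.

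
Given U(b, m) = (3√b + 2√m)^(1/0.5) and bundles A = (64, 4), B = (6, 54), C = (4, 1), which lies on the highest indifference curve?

Bundle A

Evaluate utility at each bundle:
U(A) = 784.000.
U(B) = 486.000.
U(C) = 64.000.
Highest utility is A, so A ≻ B ≻ C.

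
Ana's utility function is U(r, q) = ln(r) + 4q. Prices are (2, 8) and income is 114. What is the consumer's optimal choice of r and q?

r* = 1, q* = 14

MU_r = 1/r, MU_q = 4.
MRS = 1/r ÷ 4.
Tangency: set MRS = p_r/p_q = 2/8 = 0.25.
MRS depends only on r: 0.25/r = 0.25 ⇒ r* = 0.25/0.25 = 1.
From the budget, 8·q = 114 − 2·1 = 112, so q* = 14.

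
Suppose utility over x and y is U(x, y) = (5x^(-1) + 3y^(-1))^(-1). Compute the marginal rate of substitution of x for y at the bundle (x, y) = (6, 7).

For CES with ρ = -1, MRS = (5/3)·(y/x)^2.
At (6, 7): MRS = 245/108.
So at (6, 7) the consumer would give up 245/108 units of y for one more unit of x.

MRS = 245/108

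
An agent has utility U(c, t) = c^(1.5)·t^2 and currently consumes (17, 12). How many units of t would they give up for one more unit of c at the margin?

MU_c = 1.5·√c·t^2 and MU_t = 2·c^(1.5)·t.
MRS = MU_c/MU_t = (0.75)·t/c.
At (17, 12): MRS = 9/17.
The indifference curve has slope −9/17 at this bundle.

MRS = 9/17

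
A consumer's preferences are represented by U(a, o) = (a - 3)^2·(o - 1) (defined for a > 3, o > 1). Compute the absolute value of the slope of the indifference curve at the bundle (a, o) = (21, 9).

MRS = 8/9

MU_a = 2·(a−3)·(o−1), MU_o = (a−3)^2.
MRS = (2/1)·(o−1)/(a−3).
At (21, 9): MRS = 8/9.
The indifference curve has slope −8/9 at this bundle.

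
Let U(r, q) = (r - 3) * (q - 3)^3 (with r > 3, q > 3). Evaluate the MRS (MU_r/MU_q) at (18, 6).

MRS = 1/15

MU_r = (q−3)^3, MU_q = 3·(r−3)·(q−3)^2.
MRS = (1/3)·(q−3)/(r−3).
At (18, 6): MRS = 1/15.
That is, one extra unit of r is worth 1/15 units of q at the margin.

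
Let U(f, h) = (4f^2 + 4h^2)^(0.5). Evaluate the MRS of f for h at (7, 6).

For CES with ρ = 2, MRS = (h/f)^(-1).
At (7, 6): MRS = 7/6.
That is, one extra unit of f is worth 7/6 units of h at the margin.

MRS = 7/6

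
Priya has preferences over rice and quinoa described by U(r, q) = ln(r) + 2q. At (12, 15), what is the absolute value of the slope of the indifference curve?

MRS = 1/24

MU_r = 1/r, MU_q = 2.
MRS = 1/r ÷ 2.
At (12, 15): MRS = 1/24.
That is, one extra unit of r is worth 1/24 units of q at the margin.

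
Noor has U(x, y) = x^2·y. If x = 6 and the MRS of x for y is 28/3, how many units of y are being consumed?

y = 28

MU_x = 2·x·y and MU_y = x^2.
MRS = MU_x/MU_y = (2/1)·y/x.
Substitute x = 6: MRS = y/3. Setting y/3 = 28/3 gives y = (28/3)·3 = 28.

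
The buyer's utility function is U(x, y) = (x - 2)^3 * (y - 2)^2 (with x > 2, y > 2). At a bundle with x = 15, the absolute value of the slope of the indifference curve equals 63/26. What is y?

MU_x = 3·(x−2)^2·(y−2)^2, MU_y = 2·(x−2)^3·(y−2).
MRS = (3/2)·(y−2)/(x−2).
Substitute x = 15: MRS = (y − 2)/(26/3). Setting this equal to 63/26 gives y − 2 = (63/26)·(26/3) = 21, so y = 23.

y = 23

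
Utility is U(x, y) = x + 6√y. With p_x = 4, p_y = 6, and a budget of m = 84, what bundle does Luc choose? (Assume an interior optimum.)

MU_x = 1, MU_y = 6/(2√y).
MRS = 1 ÷ (6/(2√y)).
Tangency: set MRS = p_x/p_y = 4/6 = 2/3.
MRS depends only on y: (1/3)·√y = 2/3 ⇒ √y = (2/3)/(1/3) = 2 ⇒ y* = 4.
From the budget, 4·x = 84 − 6·4 = 60, so x* = 15.

x* = 15, y* = 4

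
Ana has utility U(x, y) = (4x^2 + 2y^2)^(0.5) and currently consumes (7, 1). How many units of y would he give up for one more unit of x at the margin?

MRS = 14

For CES with ρ = 2, MRS = (4/2)·(y/x)^(-1).
At (7, 1): MRS = 14.
So at (7, 1) the consumer would give up 14 units of y for one more unit of x.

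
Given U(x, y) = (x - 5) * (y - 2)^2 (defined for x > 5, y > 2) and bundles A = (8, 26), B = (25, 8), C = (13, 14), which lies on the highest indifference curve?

Evaluate utility at each bundle:
U(A) = 1728.
U(B) = 720.
U(C) = 1152.
Highest utility is A, so A ≻ C ≻ B.

Bundle A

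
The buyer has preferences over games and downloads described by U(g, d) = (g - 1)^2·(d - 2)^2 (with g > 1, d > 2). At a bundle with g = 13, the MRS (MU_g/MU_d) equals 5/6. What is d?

d = 12

MU_g = 2·(g−1)·(d−2)^2, MU_d = 2·(g−1)^2·(d−2).
MRS = (d−2)/(g−1).
Substitute g = 13: MRS = (d − 2)/12. Setting this equal to 5/6 gives d − 2 = (5/6)·12 = 10, so d = 12.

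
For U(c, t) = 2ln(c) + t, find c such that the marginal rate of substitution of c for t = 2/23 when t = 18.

MU_c = 2/c, MU_t = 1.
MRS = 2/c ÷ 1.
MRS depends only on c: 2/c = 2/23 ⇒ c = 2/(2/23) = 23.

c = 23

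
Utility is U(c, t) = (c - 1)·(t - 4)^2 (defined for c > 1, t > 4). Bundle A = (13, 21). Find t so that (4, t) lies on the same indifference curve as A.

t = 38

U(13, 21) = 3468.
Set U(4, t) = 3468 and solve.
With c = 4: (4 − 1) = 3, so (t − 4)^2 = 3468/3 = 1156.
Taking the square root (with t > 4): t − 4 = 34, so t = 38.
Check: U(4, 38) = 3468.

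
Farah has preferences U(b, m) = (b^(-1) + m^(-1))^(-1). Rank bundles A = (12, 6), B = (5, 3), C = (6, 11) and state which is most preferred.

Evaluate utility at each bundle:
U(A) = 4.000.
U(B) = 1.875.
U(C) = 3.882.
Highest utility is A, so A ≻ C ≻ B.

Bundle A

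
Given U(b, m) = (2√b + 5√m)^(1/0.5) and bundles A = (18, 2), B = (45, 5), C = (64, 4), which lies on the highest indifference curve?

Evaluate utility at each bundle:
U(A) = 242.000.
U(B) = 605.000.
U(C) = 676.000.
Highest utility is C, so C ≻ B ≻ A.

Bundle C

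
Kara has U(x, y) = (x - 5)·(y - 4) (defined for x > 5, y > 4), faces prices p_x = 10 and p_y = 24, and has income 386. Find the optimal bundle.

x* = 17, y* = 9

MU_x = (y−4), MU_y = (x−5).
MRS = (y−4)/(x−5).
Tangency: set MRS = p_x/p_y = 10/24 = 5/12.
So (y − 4)/(x − 5) = 5/12, i.e. (y − 4) = (5/12)·(x − 5).
Rewrite the budget in excess-of-subsistence terms: 10·(x − 5) + 24·(y − 4) = 386 − 10·5 − 24·4 = 240.
Substituting, 20·(x − 5) = 240, so x − 5 = 12 and x* = 17.
Then y − 4 = (5/12)·12 = 5, so y* = 9.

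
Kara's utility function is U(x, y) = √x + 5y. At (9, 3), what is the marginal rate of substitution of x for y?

MRS = 1/30

MU_x = 1/(2√x), MU_y = 5.
MRS = 1/(2√x) ÷ 5.
At (9, 3): MRS = 1/30.
The indifference curve has slope −1/30 at this bundle.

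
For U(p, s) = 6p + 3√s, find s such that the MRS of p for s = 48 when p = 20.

s = 144

MU_p = 6, MU_s = 3/(2√s).
MRS = 6 ÷ (3/(2√s)).
MRS depends only on s: 4·√s = 48 ⇒ √s = 48/4 = 12 ⇒ s = 144.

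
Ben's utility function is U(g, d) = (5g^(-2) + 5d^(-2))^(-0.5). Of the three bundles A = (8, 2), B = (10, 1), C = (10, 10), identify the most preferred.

Evaluate utility at each bundle:
U(A) = 0.868.
U(B) = 0.445.
U(C) = 3.162.
Highest utility is C, so C ≻ A ≻ B.

Bundle C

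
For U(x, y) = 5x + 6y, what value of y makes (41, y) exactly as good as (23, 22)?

U(23, 22) = 247.
Set U(41, y) = 247 and solve.
5·41 + 6y = 247 ⇒ 6y = 42 ⇒ y = 7.
Check: U(41, 7) = 247.

y = 7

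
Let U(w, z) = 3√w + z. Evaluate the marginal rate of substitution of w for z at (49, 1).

MU_w = 3/(2√w), MU_z = 1.
MRS = 3/(2√w) ÷ 1.
At (49, 1): MRS = 3/14.
The indifference curve has slope −3/14 at this bundle.

MRS = 3/14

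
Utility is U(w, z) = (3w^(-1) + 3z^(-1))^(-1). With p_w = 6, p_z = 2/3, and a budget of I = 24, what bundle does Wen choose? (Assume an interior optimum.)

For CES with ρ = -1, MRS = (z/w)^2.
Tangency: set MRS = p_w/p_z = 6/(2/3) = 9.
So (z/w)^2 = 9; taking the square root, z/w = 3, i.e. z = 3·w.
Substitute into the budget 6·w + (2/3)·z = 24: 8·w = 24, so w* = 3 and z* = 3·3 = 9.

w* = 3, z* = 9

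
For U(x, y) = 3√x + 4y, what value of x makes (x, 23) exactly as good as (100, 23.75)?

U(100, 23.75) = 125.
Set U(x, 23) = 125 and solve.
With y = 23: 3√x = 125 − 4·23 = 33, so √x = 11 and x = 121.
Check: U(121, 23) = 125.

x = 121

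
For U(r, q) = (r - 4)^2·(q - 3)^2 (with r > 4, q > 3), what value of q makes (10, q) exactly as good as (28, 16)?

U(28, 16) = 97344.
Set U(10, q) = 97344 and solve.
With r = 10: (10 − 4)^2 = 36, so (q − 3)^2 = 97344/36 = 2704.
Taking the square root (with q > 3): q − 3 = 52, so q = 55.
Check: U(10, 55) = 97344.

q = 55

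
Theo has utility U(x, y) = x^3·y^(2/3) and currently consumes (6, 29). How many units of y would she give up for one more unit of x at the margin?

MU_x = 3·x^2·y^(2/3) and MU_y = 2/3·x^3·y^(-1/3).
MRS = MU_x/MU_y = (4.5)·y/x.
At (6, 29): MRS = 21.75.
That is, one extra unit of x is worth 21.75 units of y at the margin.

MRS = 21.75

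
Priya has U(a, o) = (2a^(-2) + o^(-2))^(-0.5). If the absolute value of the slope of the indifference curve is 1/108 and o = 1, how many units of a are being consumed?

For CES with ρ = -2, MRS = (2/1)·(o/a)^3.
Setting (2/1)·(1/a)^3 = 1/108 gives (1/a)^3 = 1/216, so 1/a = 1/6 and a = 6.

a = 6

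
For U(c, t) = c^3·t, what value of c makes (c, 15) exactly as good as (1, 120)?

U(1, 120) = 120.
Set U(c, 15) = 120 and solve.
With t = 15: c^3 = 120/15 = 8; taking the cube root, c = 2.
Check: U(2, 15) = 120.

c = 2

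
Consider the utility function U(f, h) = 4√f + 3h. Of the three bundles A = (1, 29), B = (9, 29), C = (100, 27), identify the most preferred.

Bundle C

Evaluate utility at each bundle:
U(A) = 91.000.
U(B) = 99.000.
U(C) = 121.000.
Highest utility is C, so C ≻ B ≻ A.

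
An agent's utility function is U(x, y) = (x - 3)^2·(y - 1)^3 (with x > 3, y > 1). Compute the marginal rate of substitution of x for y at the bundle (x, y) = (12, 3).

MRS = 4/27

MU_x = 2·(x−3)·(y−1)^3, MU_y = 3·(x−3)^2·(y−1)^2.
MRS = (2/3)·(y−1)/(x−3).
At (12, 3): MRS = 4/27.
The indifference curve has slope −4/27 at this bundle.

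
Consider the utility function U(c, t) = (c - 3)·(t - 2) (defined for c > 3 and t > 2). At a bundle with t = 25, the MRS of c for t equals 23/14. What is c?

MU_c = (t−2), MU_t = (c−3).
MRS = (t−2)/(c−3).
Substitute t = 25: MRS = 23/(c − 3). Setting this equal to 23/14 gives c − 3 = 23/(23/14) = 14, so c = 17.

c = 17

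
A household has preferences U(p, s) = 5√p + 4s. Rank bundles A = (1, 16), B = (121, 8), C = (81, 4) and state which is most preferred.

Bundle B

Evaluate utility at each bundle:
U(A) = 69.000.
U(B) = 87.000.
U(C) = 61.000.
Highest utility is B, so B ≻ A ≻ C.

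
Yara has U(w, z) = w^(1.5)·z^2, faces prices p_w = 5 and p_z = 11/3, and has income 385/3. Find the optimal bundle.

w* = 11, z* = 20

MU_w = 1.5·√w·z^2 and MU_z = 2·w^(1.5)·z.
MRS = MU_w/MU_z = (0.75)·z/w.
Tangency: set MRS = p_w/p_z = 5/(11/3) = 15/11.
So (0.75)·z/w = 15/11, i.e. z = (20/11)·w.
Substitute into the budget 5·w + (11/3)·z = 385/3: (35/3)·w = 385/3, so w* = 11.
Then z* = (20/11)·11 = 20.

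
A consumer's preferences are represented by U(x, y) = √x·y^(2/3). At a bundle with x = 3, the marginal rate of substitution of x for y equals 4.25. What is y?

y = 17

MU_x = 0.5·x^(-0.5)·y^(2/3) and MU_y = 2/3·√x·y^(-1/3).
MRS = MU_x/MU_y = (0.75)·y/x.
Substitute x = 3: MRS = y/4. Setting y/4 = 4.25 gives y = 4.25·4 = 17.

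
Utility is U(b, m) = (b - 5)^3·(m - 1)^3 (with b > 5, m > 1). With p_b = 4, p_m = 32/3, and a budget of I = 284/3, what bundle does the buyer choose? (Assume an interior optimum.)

b* = 13, m* = 4

MU_b = 3·(b−5)^2·(m−1)^3, MU_m = 3·(b−5)^3·(m−1)^2.
MRS = (m−1)/(b−5).
Tangency: set MRS = p_b/p_m = 4/(32/3) = 0.375.
So (m − 1)/(b − 5) = 0.375, i.e. (m − 1) = 0.375·(b − 5).
Rewrite the budget in excess-of-subsistence terms: 4·(b − 5) + (32/3)·(m − 1) = 284/3 − 4·5 − (32/3)·1 = 64.
Substituting, 8·(b − 5) = 64, so b − 5 = 8 and b* = 13.
Then m − 1 = 0.375·8 = 3, so m* = 4.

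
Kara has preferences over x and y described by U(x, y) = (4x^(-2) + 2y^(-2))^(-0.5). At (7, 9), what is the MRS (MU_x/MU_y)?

For CES with ρ = -2, MRS = (4/2)·(y/x)^3.
At (7, 9): MRS = 1458/343.
The indifference curve has slope −1458/343 at this bundle.

MRS = 1458/343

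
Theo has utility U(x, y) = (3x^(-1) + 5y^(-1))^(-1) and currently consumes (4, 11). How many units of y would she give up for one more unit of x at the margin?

MRS = 363/80

For CES with ρ = -1, MRS = (3/5)·(y/x)^2.
At (4, 11): MRS = 363/80.
So at (4, 11) the consumer would give up 363/80 units of y for one more unit of x.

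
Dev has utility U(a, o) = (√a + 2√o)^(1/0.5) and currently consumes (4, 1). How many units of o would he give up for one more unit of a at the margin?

For CES with ρ = 0.5, MRS = (1/2)·√(o/a).
At (4, 1): MRS = 0.25.
The indifference curve has slope −0.25 at this bundle.

MRS = 0.25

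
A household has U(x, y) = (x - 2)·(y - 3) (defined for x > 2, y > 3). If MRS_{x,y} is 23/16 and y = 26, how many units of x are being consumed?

MU_x = (y−3), MU_y = (x−2).
MRS = (y−3)/(x−2).
Substitute y = 26: MRS = 23/(x − 2). Setting this equal to 23/16 gives x − 2 = 23/(23/16) = 16, so x = 18.

x = 18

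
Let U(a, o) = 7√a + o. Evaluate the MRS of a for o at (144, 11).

MRS = 7/24

MU_a = 7/(2√a), MU_o = 1.
MRS = 7/(2√a) ÷ 1.
At (144, 11): MRS = 7/24.
The indifference curve has slope −7/24 at this bundle.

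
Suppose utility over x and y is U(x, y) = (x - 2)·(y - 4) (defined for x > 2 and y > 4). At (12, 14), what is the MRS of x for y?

MU_x = (y−4), MU_y = (x−2).
MRS = (y−4)/(x−2).
At (12, 14): MRS = 1.
So at (12, 14) the consumer would give up 1 units of y for one more unit of x.

MRS = 1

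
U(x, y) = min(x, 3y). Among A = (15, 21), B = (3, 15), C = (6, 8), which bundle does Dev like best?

Evaluate utility at each bundle:
U(A) = 15.
U(B) = 3.
U(C) = 6.
Highest utility is A, so A ≻ C ≻ B.

Bundle A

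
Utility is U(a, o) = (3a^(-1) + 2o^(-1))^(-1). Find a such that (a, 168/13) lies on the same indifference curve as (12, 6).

a = 7

U depends on (a, o) only through S = 3a^(-1) + 2o^(-1), so equal utility means equal S. At (12, 6): S = 7/12.
With o = 168/13: 2·(168/13)^(-1) = 13/84, so 3a^(-1) = 7/12 − 13/84 = 3/7, i.e. a^(-1) = 1/7.
Hence a = 1/(1/7) = 7.
Check: U(7, 168/13) = 1.7143.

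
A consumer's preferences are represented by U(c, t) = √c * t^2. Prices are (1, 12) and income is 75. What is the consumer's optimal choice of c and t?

c* = 15, t* = 5

MU_c = 0.5·c^(-0.5)·t^2 and MU_t = 2·√c·t.
MRS = MU_c/MU_t = (0.25)·t/c.
Tangency: set MRS = p_c/p_t = 1/12.
So (0.25)·t/c = 1/12, i.e. t = (1/3)·c.
Substitute into the budget 1·c + 12·t = 75: 5·c = 75, so c* = 15.
Then t* = (1/3)·15 = 5.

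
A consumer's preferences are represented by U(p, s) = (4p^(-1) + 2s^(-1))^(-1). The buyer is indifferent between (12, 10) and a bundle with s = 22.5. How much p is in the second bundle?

U depends on (p, s) only through S = 4p^(-1) + 2s^(-1), so equal utility means equal S. At (12, 10): S = 8/15.
With s = 22.5: 2·22.5^(-1) = 4/45, so 4p^(-1) = 8/15 − 4/45 = 4/9, i.e. p^(-1) = 1/9.
Hence p = 1/(1/9) = 9.
Check: U(9, 22.5) = 1.875.

p = 9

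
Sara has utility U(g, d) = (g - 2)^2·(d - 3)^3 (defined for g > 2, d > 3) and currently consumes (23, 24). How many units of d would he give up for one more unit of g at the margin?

MU_g = 2·(g−2)·(d−3)^3, MU_d = 3·(g−2)^2·(d−3)^2.
MRS = (2/3)·(d−3)/(g−2).
At (23, 24): MRS = 2/3.
So at (23, 24) the consumer would give up 2/3 units of d for one more unit of g.

MRS = 2/3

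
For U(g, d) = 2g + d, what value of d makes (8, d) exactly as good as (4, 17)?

U(4, 17) = 25.
Set U(8, d) = 25 and solve.
2·8 + d = 25 ⇒ d = 9 ⇒ d = 9.
Check: U(8, 9) = 25.

d = 9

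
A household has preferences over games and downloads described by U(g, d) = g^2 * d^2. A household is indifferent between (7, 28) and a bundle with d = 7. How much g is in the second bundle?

g = 28

U(7, 28) = 38416.
Set U(g, 7) = 38416 and solve.
With d = 7: 7^2 = 49, so g^2 = 38416/49 = 784; taking the square root, g = 28.
Check: U(28, 7) = 38416.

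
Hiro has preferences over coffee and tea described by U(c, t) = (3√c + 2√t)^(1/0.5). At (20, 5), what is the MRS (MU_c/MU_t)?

For CES with ρ = 0.5, MRS = (3/2)·√(t/c).
At (20, 5): MRS = 0.75.
So at (20, 5) the consumer would give up 0.75 units of t for one more unit of c.

MRS = 0.75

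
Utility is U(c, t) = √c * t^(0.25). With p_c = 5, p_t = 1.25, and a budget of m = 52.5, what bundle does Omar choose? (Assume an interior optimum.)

c* = 7, t* = 14

MU_c = 0.5·c^(-0.5)·t^(0.25) and MU_t = 0.25·√c·t^(-0.75).
MRS = MU_c/MU_t = (2)·t/c.
Tangency: set MRS = p_c/p_t = 5/1.25 = 4.
So (2)·t/c = 4, i.e. t = 2·c.
Substitute into the budget 5·c + 1.25·t = 52.5: 7.5·c = 52.5, so c* = 7.
Then t* = 2·7 = 14.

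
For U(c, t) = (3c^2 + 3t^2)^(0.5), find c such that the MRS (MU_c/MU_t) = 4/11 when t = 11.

c = 4

For CES with ρ = 2, MRS = (t/c)^(-1).
Setting (11/c)^(-1) = 4/11 gives 11/c = 2.75 and c = 4.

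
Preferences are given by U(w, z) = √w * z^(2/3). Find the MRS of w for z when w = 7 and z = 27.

MU_w = 0.5·w^(-0.5)·z^(2/3) and MU_z = 2/3·√w·z^(-1/3).
MRS = MU_w/MU_z = (0.75)·z/w.
At (7, 27): MRS = 81/28.
So at (7, 27) the consumer would give up 81/28 units of z for one more unit of w.

MRS = 81/28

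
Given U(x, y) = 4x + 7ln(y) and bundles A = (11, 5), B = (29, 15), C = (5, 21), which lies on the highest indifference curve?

Bundle B

Evaluate utility at each bundle:
U(A) = 55.266.
U(B) = 134.956.
U(C) = 41.312.
Highest utility is B, so B ≻ A ≻ C.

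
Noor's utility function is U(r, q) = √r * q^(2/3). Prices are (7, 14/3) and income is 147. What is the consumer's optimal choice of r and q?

r* = 9, q* = 18

MU_r = 0.5·r^(-0.5)·q^(2/3) and MU_q = 2/3·√r·q^(-1/3).
MRS = MU_r/MU_q = (0.75)·q/r.
Tangency: set MRS = p_r/p_q = 7/(14/3) = 1.5.
So (0.75)·q/r = 1.5, i.e. q = 2·r.
Substitute into the budget 7·r + (14/3)·q = 147: (49/3)·r = 147, so r* = 9.
Then q* = 2·9 = 18.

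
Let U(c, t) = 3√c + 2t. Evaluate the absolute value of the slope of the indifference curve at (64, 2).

MRS = 3/32

MU_c = 3/(2√c), MU_t = 2.
MRS = 3/(2√c) ÷ 2.
At (64, 2): MRS = 3/32.
That is, one extra unit of c is worth 3/32 units of t at the margin.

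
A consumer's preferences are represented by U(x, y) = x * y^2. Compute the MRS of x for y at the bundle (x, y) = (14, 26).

MRS = 13/14

MU_x = y^2 and MU_y = 2·x·y.
MRS = MU_x/MU_y = (1/2)·y/x.
At (14, 26): MRS = 13/14.
So at (14, 26) the consumer would give up 13/14 units of y for one more unit of x.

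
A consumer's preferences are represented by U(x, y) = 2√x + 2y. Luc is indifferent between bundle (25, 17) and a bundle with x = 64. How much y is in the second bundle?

y = 14

U(25, 17) = 44.
Set U(64, y) = 44 and solve.
With x = 64: √64 = 8, so 2y = 44 − 2·8 = 28 and y = 14.
Check: U(64, 14) = 44.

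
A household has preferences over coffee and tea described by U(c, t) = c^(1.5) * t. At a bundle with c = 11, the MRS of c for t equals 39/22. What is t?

MU_c = 1.5·√c·t and MU_t = c^(1.5).
MRS = MU_c/MU_t = (1.5)·t/c.
Substitute c = 11: MRS = t/(22/3). Setting t/(22/3) = 39/22 gives t = (39/22)·(22/3) = 13.

t = 13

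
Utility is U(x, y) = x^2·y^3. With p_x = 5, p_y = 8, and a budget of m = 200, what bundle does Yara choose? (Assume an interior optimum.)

MU_x = 2·x·y^3 and MU_y = 3·x^2·y^2.
MRS = MU_x/MU_y = (2/3)·y/x.
Tangency: set MRS = p_x/p_y = 5/8 = 0.625.
So (2/3)·y/x = 0.625, i.e. y = (15/16)·x.
Substitute into the budget 5·x + 8·y = 200: 12.5·x = 200, so x* = 16.
Then y* = (15/16)·16 = 15.

x* = 16, y* = 15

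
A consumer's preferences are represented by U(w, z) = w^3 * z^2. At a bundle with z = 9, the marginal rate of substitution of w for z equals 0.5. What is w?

MU_w = 3·w^2·z^2 and MU_z = 2·w^3·z.
MRS = MU_w/MU_z = (3/2)·z/w.
Substitute z = 9: MRS = 13.5/w. Setting 13.5/w = 0.5 gives w = 13.5/0.5 = 27.

w = 27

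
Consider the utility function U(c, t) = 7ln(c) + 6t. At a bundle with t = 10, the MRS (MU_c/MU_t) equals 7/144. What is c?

MU_c = 7/c, MU_t = 6.
MRS = 7/c ÷ 6.
MRS depends only on c: (7/6)/c = 7/144 ⇒ c = (7/6)/(7/144) = 24.

c = 24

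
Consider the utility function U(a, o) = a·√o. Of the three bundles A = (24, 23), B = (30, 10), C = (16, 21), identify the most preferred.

Evaluate utility at each bundle:
U(A) = 115.100.
U(B) = 94.868.
U(C) = 73.321.
Highest utility is A, so A ≻ B ≻ C.

Bundle A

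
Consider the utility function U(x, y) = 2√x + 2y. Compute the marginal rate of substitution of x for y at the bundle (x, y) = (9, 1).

MRS = 1/6

MU_x = 2/(2√x), MU_y = 2.
MRS = 2/(2√x) ÷ 2.
At (9, 1): MRS = 1/6.
So at (9, 1) the consumer would give up 1/6 units of y for one more unit of x.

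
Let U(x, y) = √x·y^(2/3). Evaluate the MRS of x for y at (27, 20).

MU_x = 0.5·x^(-0.5)·y^(2/3) and MU_y = 2/3·√x·y^(-1/3).
MRS = MU_x/MU_y = (0.75)·y/x.
At (27, 20): MRS = 5/9.
That is, one extra unit of x is worth 5/9 units of y at the margin.

MRS = 5/9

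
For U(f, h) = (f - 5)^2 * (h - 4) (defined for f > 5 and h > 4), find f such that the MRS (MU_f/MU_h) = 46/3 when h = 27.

MU_f = 2·(f−5)·(h−4), MU_h = (f−5)^2.
MRS = (2/1)·(h−4)/(f−5).
Substitute h = 27: MRS = 46/(f − 5). Setting this equal to 46/3 gives f − 5 = 46/(46/3) = 3, so f = 8.

f = 8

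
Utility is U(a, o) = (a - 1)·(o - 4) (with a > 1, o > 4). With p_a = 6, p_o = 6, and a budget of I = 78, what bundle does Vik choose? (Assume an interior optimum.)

MU_a = (o−4), MU_o = (a−1).
MRS = (o−4)/(a−1).
Tangency: set MRS = p_a/p_o = 6/6 = 1.
So (o − 4)/(a − 1) = 1, i.e. (o − 4) = (a − 1).
Rewrite the budget in excess-of-subsistence terms: 6·(a − 1) + 6·(o − 4) = 78 − 6·1 − 6·4 = 48.
Substituting, 12·(a − 1) = 48, so a − 1 = 4 and a* = 5.
Then o − 4 = 4, so o* = 8.

a* = 5, o* = 8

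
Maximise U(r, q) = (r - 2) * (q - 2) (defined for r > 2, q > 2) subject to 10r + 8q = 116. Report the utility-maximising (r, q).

r* = 6, q* = 7

MU_r = (q−2), MU_q = (r−2).
MRS = (q−2)/(r−2).
Tangency: set MRS = p_r/p_q = 10/8 = 1.25.
So (q − 2)/(r − 2) = 1.25, i.e. (q − 2) = 1.25·(r − 2).
Rewrite the budget in excess-of-subsistence terms: 10·(r − 2) + 8·(q − 2) = 116 − 10·2 − 8·2 = 80.
Substituting, 20·(r − 2) = 80, so r − 2 = 4 and r* = 6.
Then q − 2 = 1.25·4 = 5, so q* = 7.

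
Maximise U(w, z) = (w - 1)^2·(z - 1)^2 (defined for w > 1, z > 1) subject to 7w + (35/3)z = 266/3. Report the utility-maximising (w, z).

w* = 6, z* = 4

MU_w = 2·(w−1)·(z−1)^2, MU_z = 2·(w−1)^2·(z−1).
MRS = (z−1)/(w−1).
Tangency: set MRS = p_w/p_z = 7/(35/3) = 0.6.
So (z − 1)/(w − 1) = 0.6, i.e. (z − 1) = 0.6·(w − 1).
Rewrite the budget in excess-of-subsistence terms: 7·(w − 1) + (35/3)·(z − 1) = 266/3 − 7·1 − (35/3)·1 = 70.
Substituting, 14·(w − 1) = 70, so w − 1 = 5 and w* = 6.
Then z − 1 = 0.6·5 = 3, so z* = 4.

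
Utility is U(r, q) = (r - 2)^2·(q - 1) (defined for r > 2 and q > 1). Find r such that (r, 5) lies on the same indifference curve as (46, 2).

U(46, 2) = 1936.
Set U(r, 5) = 1936 and solve.
With q = 5: (5 − 1) = 4, so (r − 2)^2 = 1936/4 = 484.
Taking the square root (with r > 2): r − 2 = 22, so r = 24.
Check: U(24, 5) = 1936.

r = 24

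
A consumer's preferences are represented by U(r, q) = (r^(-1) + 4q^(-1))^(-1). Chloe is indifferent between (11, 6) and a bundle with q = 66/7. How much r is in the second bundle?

U depends on (r, q) only through S = r^(-1) + 4q^(-1), so equal utility means equal S. At (11, 6): S = 25/33.
With q = 66/7: 4·(66/7)^(-1) = 14/33, so r^(-1) = 25/33 − 14/33 = 1/3.
Hence r = 1/(1/3) = 3.
Check: U(3, 66/7) = 1.32.

r = 3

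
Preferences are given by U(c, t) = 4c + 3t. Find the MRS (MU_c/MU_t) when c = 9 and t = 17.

MRS = 4/3

MU_c = 4, MU_t = 3, so MRS = 4/3 at every bundle.
At (9, 17): MRS = 4/3.
So at (9, 17) the consumer would give up 4/3 units of t for one more unit of c.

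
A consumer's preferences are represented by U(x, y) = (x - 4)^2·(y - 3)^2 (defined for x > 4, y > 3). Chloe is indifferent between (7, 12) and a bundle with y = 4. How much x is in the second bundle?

U(7, 12) = 729.
Set U(x, 4) = 729 and solve.
With y = 4: (4 − 3)^2 = 1, so (x − 4)^2 = 729/1 = 729.
Taking the square root (with x > 4): x − 4 = 27, so x = 31.
Check: U(31, 4) = 729.

x = 31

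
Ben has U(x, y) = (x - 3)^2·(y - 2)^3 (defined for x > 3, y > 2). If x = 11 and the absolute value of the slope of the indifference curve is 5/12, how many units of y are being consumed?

y = 7

MU_x = 2·(x−3)·(y−2)^3, MU_y = 3·(x−3)^2·(y−2)^2.
MRS = (2/3)·(y−2)/(x−3).
Substitute x = 11: MRS = (y − 2)/12. Setting this equal to 5/12 gives y − 2 = (5/12)·12 = 5, so y = 7.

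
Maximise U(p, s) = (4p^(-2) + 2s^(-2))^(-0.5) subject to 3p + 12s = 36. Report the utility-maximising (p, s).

For CES with ρ = -2, MRS = (4/2)·(s/p)^3.
Tangency: set MRS = p_p/p_s = 3/12 = 0.25.
So (s/p)^3 = 0.125; taking the cube root, s/p = 0.5, i.e. s = 0.5·p.
Substitute into the budget 3·p + 12·s = 36: 9·p = 36, so p* = 4 and s* = 0.5·4 = 2.

p* = 4, s* = 2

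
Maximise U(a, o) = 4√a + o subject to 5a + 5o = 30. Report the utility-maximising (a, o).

MU_a = 4/(2√a), MU_o = 1.
MRS = 4/(2√a) ÷ 1.
Tangency: set MRS = p_a/p_o = 5/5 = 1.
MRS depends only on a: 2/√a = 1 ⇒ √a = 2/1 = 2 ⇒ a* = 4.
From the budget, 5·o = 30 − 5·4 = 10, so o* = 2.

a* = 4, o* = 2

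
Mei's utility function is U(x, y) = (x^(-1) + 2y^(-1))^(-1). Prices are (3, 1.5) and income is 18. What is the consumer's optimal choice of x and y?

x* = 3, y* = 6

For CES with ρ = -1, MRS = (1/2)·(y/x)^2.
Tangency: set MRS = p_x/p_y = 3/1.5 = 2.
So (y/x)^2 = 4; taking the square root, y/x = 2, i.e. y = 2·x.
Substitute into the budget 3·x + 1.5·y = 18: 6·x = 18, so x* = 3 and y* = 2·3 = 6.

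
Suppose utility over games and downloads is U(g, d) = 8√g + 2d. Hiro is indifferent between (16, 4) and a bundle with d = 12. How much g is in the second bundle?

g = 4

U(16, 4) = 40.
Set U(g, 12) = 40 and solve.
With d = 12: 8√g = 40 − 2·12 = 16, so √g = 2 and g = 4.
Check: U(4, 12) = 40.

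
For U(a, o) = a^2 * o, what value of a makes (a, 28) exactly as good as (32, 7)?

a = 16

U(32, 7) = 7168.
Set U(a, 28) = 7168 and solve.
With o = 28: a^2 = 7168/28 = 256; taking the square root, a = 16.
Check: U(16, 28) = 7168.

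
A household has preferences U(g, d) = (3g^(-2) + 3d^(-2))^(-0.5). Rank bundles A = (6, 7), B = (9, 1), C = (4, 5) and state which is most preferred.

Bundle A

Evaluate utility at each bundle:
U(A) = 2.630.
U(B) = 0.574.
U(C) = 1.803.
Highest utility is A, so A ≻ C ≻ B.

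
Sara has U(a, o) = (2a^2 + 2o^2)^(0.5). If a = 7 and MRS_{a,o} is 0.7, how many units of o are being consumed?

For CES with ρ = 2, MRS = (o/a)^(-1).
Setting (o/7)^(-1) = 0.7 gives o/7 = 10/7 and o = 10.

o = 10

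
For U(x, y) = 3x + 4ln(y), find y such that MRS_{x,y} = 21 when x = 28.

y = 28

MU_x = 3, MU_y = 4/y.
MRS = 3 ÷ (4/y).
MRS depends only on y: 0.75·y = 21 ⇒ y = 21/0.75 = 28.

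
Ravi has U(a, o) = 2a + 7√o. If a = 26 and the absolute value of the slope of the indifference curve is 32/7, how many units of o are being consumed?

MU_a = 2, MU_o = 7/(2√o).
MRS = 2 ÷ (7/(2√o)).
MRS depends only on o: (4/7)·√o = 32/7 ⇒ √o = (32/7)/(4/7) = 8 ⇒ o = 64.

o = 64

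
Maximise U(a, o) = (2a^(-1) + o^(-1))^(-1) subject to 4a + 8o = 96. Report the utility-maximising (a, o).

For CES with ρ = -1, MRS = (2/1)·(o/a)^2.
Tangency: set MRS = p_a/p_o = 4/8 = 0.5.
So (o/a)^2 = 0.25; taking the square root, o/a = 0.5, i.e. o = 0.5·a.
Substitute into the budget 4·a + 8·o = 96: 8·a = 96, so a* = 12 and o* = 0.5·12 = 6.

a* = 12, o* = 6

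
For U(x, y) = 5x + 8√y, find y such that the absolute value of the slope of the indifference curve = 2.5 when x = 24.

MU_x = 5, MU_y = 8/(2√y).
MRS = 5 ÷ (8/(2√y)).
MRS depends only on y: 1.25·√y = 2.5 ⇒ √y = 2.5/1.25 = 2 ⇒ y = 4.

y = 4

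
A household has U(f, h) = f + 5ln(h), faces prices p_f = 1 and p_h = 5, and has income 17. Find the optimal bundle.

f* = 12, h* = 1

MU_f = 1, MU_h = 5/h.
MRS = 1 ÷ (5/h).
Tangency: set MRS = p_f/p_h = 1/5 = 0.2.
MRS depends only on h: 0.2·h = 0.2 ⇒ h* = 0.2/0.2 = 1.
From the budget, 1·f = 17 − 5·1 = 12, so f* = 12.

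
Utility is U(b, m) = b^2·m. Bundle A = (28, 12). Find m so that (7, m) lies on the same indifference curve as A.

U(28, 12) = 9408.
Set U(7, m) = 9408 and solve.
With b = 7: 7^2 = 49, so m = 9408/49 = 192.
Check: U(7, 192) = 9408.

m = 192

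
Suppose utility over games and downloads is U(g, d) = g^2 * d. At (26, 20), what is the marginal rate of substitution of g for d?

MU_g = 2·g·d and MU_d = g^2.
MRS = MU_g/MU_d = (2/1)·d/g.
At (26, 20): MRS = 20/13.
That is, one extra unit of g is worth 20/13 units of d at the margin.

MRS = 20/13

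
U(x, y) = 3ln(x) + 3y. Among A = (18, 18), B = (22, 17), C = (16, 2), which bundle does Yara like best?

Evaluate utility at each bundle:
U(A) = 62.671.
U(B) = 60.273.
U(C) = 14.318.
Highest utility is A, so A ≻ B ≻ C.

Bundle A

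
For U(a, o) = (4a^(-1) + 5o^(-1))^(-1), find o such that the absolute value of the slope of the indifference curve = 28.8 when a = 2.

o = 12

For CES with ρ = -1, MRS = (4/5)·(o/a)^2.
Setting (4/5)·(o/2)^2 = 28.8 gives (o/2)^2 = 36, so o/2 = 6 and o = 12.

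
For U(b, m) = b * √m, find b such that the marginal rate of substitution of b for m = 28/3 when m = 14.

MU_b = √m and MU_m = 0.5·b·m^(-0.5).
MRS = MU_b/MU_m = (2)·m/b.
Substitute m = 14: MRS = 28/b. Setting 28/b = 28/3 gives b = 28/(28/3) = 3.

b = 3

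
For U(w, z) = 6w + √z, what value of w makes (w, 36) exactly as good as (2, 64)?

U(2, 64) = 20.
Set U(w, 36) = 20 and solve.
With z = 36: √36 = 6, so 6w = 20 − 6 = 14 and w = 7/3.
Check: U(7/3, 36) = 20.

w = 7/3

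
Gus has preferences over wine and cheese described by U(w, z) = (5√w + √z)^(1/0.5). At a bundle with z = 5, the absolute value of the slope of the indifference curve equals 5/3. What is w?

w = 45

For CES with ρ = 0.5, MRS = (5/1)·√(z/w).
Setting (5/1)·√(5/w) = 5/3 gives √(5/w) = 1/3, so 5/w = 1/9 and w = 45.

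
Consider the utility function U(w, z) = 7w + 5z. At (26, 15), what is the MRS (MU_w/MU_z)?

MU_w = 7, MU_z = 5, so MRS = 7/5 = 1.4 at every bundle.
At (26, 15): MRS = 1.4.
That is, one extra unit of w is worth 1.4 units of z at the margin.

MRS = 1.4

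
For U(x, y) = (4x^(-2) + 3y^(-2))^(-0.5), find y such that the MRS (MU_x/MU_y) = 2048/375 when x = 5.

For CES with ρ = -2, MRS = (4/3)·(y/x)^3.
Setting (4/3)·(y/5)^3 = 2048/375 gives (y/5)^3 = 512/125, so y/5 = 1.6 and y = 8.

y = 8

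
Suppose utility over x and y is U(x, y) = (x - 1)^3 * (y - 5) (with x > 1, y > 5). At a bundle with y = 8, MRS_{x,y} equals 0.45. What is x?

MU_x = 3·(x−1)^2·(y−5), MU_y = (x−1)^3.
MRS = (3/1)·(y−5)/(x−1).
Substitute y = 8: MRS = 9/(x − 1). Setting this equal to 0.45 gives x − 1 = 9/0.45 = 20, so x = 21.

x = 21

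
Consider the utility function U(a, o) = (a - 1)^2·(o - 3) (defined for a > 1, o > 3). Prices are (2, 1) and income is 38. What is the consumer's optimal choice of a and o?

a* = 12, o* = 14

MU_a = 2·(a−1)·(o−3), MU_o = (a−1)^2.
MRS = (2/1)·(o−3)/(a−1).
Tangency: set MRS = p_a/p_o = 2/1 = 2.
So (2/1)·(o − 3)/(a − 1) = 2, i.e. (o − 3) = (a − 1).
Rewrite the budget in excess-of-subsistence terms: 2·(a − 1) + 1·(o − 3) = 38 − 2·1 − 1·3 = 33.
Substituting, 3·(a − 1) = 33, so a − 1 = 11 and a* = 12.
Then o − 3 = 11, so o* = 14.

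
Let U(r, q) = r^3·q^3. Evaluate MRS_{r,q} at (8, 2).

MU_r = 3·r^2·q^3 and MU_q = 3·r^3·q^2.
MRS = MU_r/MU_q = q/r.
At (8, 2): MRS = 0.25.
The indifference curve has slope −0.25 at this bundle.

MRS = 0.25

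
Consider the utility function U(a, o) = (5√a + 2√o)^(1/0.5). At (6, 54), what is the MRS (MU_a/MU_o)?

For CES with ρ = 0.5, MRS = (5/2)·√(o/a).
At (6, 54): MRS = 7.5.
So at (6, 54) the consumer would give up 7.5 units of o for one more unit of a.

MRS = 7.5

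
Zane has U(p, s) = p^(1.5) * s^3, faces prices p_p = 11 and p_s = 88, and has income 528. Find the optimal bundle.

p* = 16, s* = 4

MU_p = 1.5·√p·s^3 and MU_s = 3·p^(1.5)·s^2.
MRS = MU_p/MU_s = (0.5)·s/p.
Tangency: set MRS = p_p/p_s = 11/88 = 0.125.
So (0.5)·s/p = 0.125, i.e. s = 0.25·p.
Substitute into the budget 11·p + 88·s = 528: 33·p = 528, so p* = 16.
Then s* = 0.25·16 = 4.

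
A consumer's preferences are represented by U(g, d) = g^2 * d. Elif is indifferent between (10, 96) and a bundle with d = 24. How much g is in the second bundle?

g = 20

U(10, 96) = 9600.
Set U(g, 24) = 9600 and solve.
With d = 24: g^2 = 9600/24 = 400; taking the square root, g = 20.
Check: U(20, 24) = 9600.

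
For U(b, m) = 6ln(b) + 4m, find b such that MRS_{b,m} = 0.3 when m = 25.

MU_b = 6/b, MU_m = 4.
MRS = 6/b ÷ 4.
MRS depends only on b: 1.5/b = 0.3 ⇒ b = 1.5/0.3 = 5.

b = 5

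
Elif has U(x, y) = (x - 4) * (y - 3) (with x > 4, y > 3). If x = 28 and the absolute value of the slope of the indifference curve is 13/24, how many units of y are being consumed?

MU_x = (y−3), MU_y = (x−4).
MRS = (y−3)/(x−4).
Substitute x = 28: MRS = (y − 3)/24. Setting this equal to 13/24 gives y − 3 = (13/24)·24 = 13, so y = 16.

y = 16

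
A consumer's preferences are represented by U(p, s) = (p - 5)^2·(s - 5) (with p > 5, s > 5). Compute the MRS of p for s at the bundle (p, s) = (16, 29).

MU_p = 2·(p−5)·(s−5), MU_s = (p−5)^2.
MRS = (2/1)·(s−5)/(p−5).
At (16, 29): MRS = 48/11.
That is, one extra unit of p is worth 48/11 units of s at the margin.

MRS = 48/11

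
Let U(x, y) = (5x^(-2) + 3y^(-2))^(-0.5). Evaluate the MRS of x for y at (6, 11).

For CES with ρ = -2, MRS = (5/3)·(y/x)^3.
At (6, 11): MRS = 6655/648.
That is, one extra unit of x is worth 6655/648 units of y at the margin.

MRS = 6655/648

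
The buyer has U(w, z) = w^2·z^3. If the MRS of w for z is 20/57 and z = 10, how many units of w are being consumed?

MU_w = 2·w·z^3 and MU_z = 3·w^2·z^2.
MRS = MU_w/MU_z = (2/3)·z/w.
Substitute z = 10: MRS = (20/3)/w. Setting (20/3)/w = 20/57 gives w = (20/3)/(20/57) = 19.

w = 19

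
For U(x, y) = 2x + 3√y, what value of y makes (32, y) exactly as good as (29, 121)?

y = 81

U(29, 121) = 91.
Set U(32, y) = 91 and solve.
With x = 32: 3√y = 91 − 2·32 = 27, so √y = 9 and y = 81.
Check: U(32, 81) = 91.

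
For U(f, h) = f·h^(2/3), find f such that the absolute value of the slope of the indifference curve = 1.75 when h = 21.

f = 18

MU_f = h^(2/3) and MU_h = 2/3·f·h^(-1/3).
MRS = MU_f/MU_h = (1.5)·h/f.
Substitute h = 21: MRS = 31.5/f. Setting 31.5/f = 1.75 gives f = 31.5/1.75 = 18.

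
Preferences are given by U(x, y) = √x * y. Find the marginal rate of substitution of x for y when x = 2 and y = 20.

MRS = 5

MU_x = 0.5·x^(-0.5)·y and MU_y = √x.
MRS = MU_x/MU_y = (0.5)·y/x.
At (2, 20): MRS = 5.
That is, one extra unit of x is worth 5 units of y at the margin.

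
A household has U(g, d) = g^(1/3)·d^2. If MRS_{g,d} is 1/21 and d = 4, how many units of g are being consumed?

g = 14

MU_g = 1/3·g^(-2/3)·d^2 and MU_d = 2·g^(1/3)·d.
MRS = MU_g/MU_d = (1/6)·d/g.
Substitute d = 4: MRS = (2/3)/g. Setting (2/3)/g = 1/21 gives g = (2/3)/(1/21) = 14.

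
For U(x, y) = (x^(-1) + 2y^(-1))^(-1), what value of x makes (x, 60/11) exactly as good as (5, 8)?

U depends on (x, y) only through S = x^(-1) + 2y^(-1), so equal utility means equal S. At (5, 8): S = 0.45.
With y = 60/11: 2·(60/11)^(-1) = 11/30, so x^(-1) = 0.45 − 11/30 = 1/12.
Hence x = 1/(1/12) = 12.
Check: U(12, 60/11) = 2.2222.

x = 12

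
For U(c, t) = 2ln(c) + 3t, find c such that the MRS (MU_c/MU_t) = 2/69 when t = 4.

c = 23

MU_c = 2/c, MU_t = 3.
MRS = 2/c ÷ 3.
MRS depends only on c: (2/3)/c = 2/69 ⇒ c = (2/3)/(2/69) = 23.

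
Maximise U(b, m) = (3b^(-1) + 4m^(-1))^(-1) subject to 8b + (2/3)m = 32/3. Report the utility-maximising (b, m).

For CES with ρ = -1, MRS = (3/4)·(m/b)^2.
Tangency: set MRS = p_b/p_m = 8/(2/3) = 12.
So (m/b)^2 = 16; taking the square root, m/b = 4, i.e. m = 4·b.
Substitute into the budget 8·b + (2/3)·m = 32/3: (32/3)·b = 32/3, so b* = 1 and m* = 4·1 = 4.

b* = 1, m* = 4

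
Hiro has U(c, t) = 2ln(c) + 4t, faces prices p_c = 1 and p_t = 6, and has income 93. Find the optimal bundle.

MU_c = 2/c, MU_t = 4.
MRS = 2/c ÷ 4.
Tangency: set MRS = p_c/p_t = 1/6.
MRS depends only on c: 0.5/c = 1/6 ⇒ c* = 0.5/(1/6) = 3.
From the budget, 6·t = 93 − 1·3 = 90, so t* = 15.

c* = 3, t* = 15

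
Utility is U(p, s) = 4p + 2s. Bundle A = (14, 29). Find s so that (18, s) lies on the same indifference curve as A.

U(14, 29) = 114.
Set U(18, s) = 114 and solve.
4·18 + 2s = 114 ⇒ 2s = 42 ⇒ s = 21.
Check: U(18, 21) = 114.

s = 21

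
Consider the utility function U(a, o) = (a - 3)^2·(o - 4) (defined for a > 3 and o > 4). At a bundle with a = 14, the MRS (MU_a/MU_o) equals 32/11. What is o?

o = 20

MU_a = 2·(a−3)·(o−4), MU_o = (a−3)^2.
MRS = (2/1)·(o−4)/(a−3).
Substitute a = 14: MRS = (o − 4)/5.5. Setting this equal to 32/11 gives o − 4 = (32/11)·5.5 = 16, so o = 20.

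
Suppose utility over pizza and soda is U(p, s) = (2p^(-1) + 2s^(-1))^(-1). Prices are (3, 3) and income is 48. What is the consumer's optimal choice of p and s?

For CES with ρ = -1, MRS = (s/p)^2.
Tangency: set MRS = p_p/p_s = 3/3 = 1.
So (s/p)^2 = 1; taking the square root, s/p = 1, i.e. s = p.
Substitute into the budget 3·p + 3·s = 48: 6·p = 48, so p* = 8 and s* = 8.

p* = 8, s* = 8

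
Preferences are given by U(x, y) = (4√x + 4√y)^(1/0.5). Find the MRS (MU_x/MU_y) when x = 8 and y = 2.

MRS = 0.5

For CES with ρ = 0.5, MRS = √(y/x).
At (8, 2): MRS = 0.5.
So at (8, 2) the consumer would give up 0.5 units of y for one more unit of x.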